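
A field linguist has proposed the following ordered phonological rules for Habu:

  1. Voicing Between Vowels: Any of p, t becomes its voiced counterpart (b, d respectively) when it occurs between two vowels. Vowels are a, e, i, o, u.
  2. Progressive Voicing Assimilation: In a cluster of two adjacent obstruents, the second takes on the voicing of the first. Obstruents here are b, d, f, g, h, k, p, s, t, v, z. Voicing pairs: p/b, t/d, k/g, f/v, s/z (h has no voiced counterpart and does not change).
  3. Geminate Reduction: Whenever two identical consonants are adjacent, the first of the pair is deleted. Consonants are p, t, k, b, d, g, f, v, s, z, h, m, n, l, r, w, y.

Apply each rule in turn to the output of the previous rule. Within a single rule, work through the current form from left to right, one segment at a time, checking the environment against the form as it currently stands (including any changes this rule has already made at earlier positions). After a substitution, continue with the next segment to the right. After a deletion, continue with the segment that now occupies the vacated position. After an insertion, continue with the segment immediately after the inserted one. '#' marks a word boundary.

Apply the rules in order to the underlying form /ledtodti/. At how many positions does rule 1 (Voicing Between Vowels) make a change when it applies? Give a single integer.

1 Voicing Between Vowels: no change — [ledtodti]
2 Progressive Voicing Assimilation: [ledtodti] → [leddoddi]
3 Geminate Reduction: [leddoddi] → [ledodi]
Rule 1 changed 0 position(s).

0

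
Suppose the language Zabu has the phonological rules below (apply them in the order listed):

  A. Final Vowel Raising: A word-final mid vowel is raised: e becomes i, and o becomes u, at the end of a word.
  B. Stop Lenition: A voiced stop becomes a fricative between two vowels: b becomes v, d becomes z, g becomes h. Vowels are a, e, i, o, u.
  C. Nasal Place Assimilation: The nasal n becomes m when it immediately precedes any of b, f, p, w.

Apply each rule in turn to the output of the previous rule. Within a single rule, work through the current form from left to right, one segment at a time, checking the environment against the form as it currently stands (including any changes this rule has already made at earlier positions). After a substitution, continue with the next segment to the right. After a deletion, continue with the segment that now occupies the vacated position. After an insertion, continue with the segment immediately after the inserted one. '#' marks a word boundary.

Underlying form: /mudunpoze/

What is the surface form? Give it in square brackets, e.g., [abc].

[muzumpozi]

A Final Vowel Raising: [mudunpoze] → [mudunpozi]
B Stop Lenition: [mudunpozi] → [muzunpozi]
C Nasal Place Assimilation: [muzunpozi] → [muzumpozi]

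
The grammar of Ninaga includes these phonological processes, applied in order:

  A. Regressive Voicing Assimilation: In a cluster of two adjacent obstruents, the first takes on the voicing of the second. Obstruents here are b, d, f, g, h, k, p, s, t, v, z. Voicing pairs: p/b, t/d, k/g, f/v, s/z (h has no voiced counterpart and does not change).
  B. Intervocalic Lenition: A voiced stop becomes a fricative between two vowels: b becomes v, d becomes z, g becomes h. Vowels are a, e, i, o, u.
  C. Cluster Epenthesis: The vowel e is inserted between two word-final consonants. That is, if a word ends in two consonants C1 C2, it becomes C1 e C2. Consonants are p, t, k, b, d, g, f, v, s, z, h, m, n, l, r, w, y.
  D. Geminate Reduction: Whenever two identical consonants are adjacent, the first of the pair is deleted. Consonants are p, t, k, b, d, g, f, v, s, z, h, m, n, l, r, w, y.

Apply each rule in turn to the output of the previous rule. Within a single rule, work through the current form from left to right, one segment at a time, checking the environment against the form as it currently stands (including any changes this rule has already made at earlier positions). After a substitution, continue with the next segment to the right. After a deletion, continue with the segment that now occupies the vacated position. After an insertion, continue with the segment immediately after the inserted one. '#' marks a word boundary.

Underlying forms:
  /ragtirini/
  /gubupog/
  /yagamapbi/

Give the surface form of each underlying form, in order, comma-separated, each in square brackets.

[raktirini], [guvupog], [yahamabi]

/ragtirini/:
  A Regressive Voicing Assimilation: [ragtirini] → [raktirini]
  B Intervocalic Lenition: no change — [raktirini]
  C Cluster Epenthesis: no change — [raktirini]
  D Geminate Reduction: no change — [raktirini]
/gubupog/:
  A Regressive Voicing Assimilation: no change — [gubupog]
  B Intervocalic Lenition: [gubupog] → [guvupog]
  C Cluster Epenthesis: no change — [guvupog]
  D Geminate Reduction: no change — [guvupog]
/yagamapbi/:
  A Regressive Voicing Assimilation: [yagamapbi] → [yagamabbi]
  B Intervocalic Lenition: [yagamabbi] → [yahamabbi]
  C Cluster Epenthesis: no change — [yahamabbi]
  D Geminate Reduction: [yahamabbi] → [yahamabi]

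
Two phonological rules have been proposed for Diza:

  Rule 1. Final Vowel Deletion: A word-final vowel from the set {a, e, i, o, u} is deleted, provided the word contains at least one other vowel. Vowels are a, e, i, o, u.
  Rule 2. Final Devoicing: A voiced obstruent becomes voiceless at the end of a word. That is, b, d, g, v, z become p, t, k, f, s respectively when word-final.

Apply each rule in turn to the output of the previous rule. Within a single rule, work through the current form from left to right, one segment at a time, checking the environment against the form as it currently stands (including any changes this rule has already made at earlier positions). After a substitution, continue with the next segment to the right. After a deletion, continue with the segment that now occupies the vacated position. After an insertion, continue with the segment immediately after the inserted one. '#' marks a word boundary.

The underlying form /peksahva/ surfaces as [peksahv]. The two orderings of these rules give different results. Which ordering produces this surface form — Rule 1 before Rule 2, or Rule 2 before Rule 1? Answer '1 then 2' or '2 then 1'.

Order 1 then 2:
  1 Final Vowel Deletion: [peksahva] → [peksahv]
  2 Final Devoicing: [peksahv] → [peksahf]
  result: [peksahf]
Order 2 then 1:
  2 Final Devoicing: no change — [peksahva]
  1 Final Vowel Deletion: [peksahva] → [peksahv]
  result: [peksahv]

2 then 1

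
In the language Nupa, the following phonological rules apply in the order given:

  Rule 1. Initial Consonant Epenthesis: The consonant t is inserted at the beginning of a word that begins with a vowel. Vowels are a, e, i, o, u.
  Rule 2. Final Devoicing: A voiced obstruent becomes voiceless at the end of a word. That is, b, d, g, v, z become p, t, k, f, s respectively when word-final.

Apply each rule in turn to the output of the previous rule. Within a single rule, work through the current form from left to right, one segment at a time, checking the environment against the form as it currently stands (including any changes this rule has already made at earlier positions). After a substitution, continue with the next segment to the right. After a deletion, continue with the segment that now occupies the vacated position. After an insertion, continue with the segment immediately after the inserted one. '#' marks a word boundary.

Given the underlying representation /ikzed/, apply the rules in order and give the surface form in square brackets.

Rule 1 Initial Consonant Epenthesis: [ikzed] → [tikzed]
Rule 2 Final Devoicing: [tikzed] → [tikzet]

[tikzet]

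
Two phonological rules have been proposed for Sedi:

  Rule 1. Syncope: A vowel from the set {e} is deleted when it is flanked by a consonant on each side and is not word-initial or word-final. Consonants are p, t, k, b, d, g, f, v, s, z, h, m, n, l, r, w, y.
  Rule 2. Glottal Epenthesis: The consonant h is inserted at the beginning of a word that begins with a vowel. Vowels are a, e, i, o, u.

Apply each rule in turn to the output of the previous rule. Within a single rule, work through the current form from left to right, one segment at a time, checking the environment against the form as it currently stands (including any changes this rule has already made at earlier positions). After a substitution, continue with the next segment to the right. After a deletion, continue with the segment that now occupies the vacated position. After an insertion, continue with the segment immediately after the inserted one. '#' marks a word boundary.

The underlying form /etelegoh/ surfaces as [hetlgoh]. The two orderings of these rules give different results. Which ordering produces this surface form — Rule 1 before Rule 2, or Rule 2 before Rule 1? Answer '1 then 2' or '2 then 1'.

Order 1 then 2:
  1 Syncope: [etelegoh] → [etlgoh]
  2 Glottal Epenthesis: [etlgoh] → [hetlgoh]
  result: [hetlgoh]
Order 2 then 1:
  2 Glottal Epenthesis: [etelegoh] → [hetelegoh]
  1 Syncope: [hetelegoh] → [htlgoh]
  result: [htlgoh]

1 then 2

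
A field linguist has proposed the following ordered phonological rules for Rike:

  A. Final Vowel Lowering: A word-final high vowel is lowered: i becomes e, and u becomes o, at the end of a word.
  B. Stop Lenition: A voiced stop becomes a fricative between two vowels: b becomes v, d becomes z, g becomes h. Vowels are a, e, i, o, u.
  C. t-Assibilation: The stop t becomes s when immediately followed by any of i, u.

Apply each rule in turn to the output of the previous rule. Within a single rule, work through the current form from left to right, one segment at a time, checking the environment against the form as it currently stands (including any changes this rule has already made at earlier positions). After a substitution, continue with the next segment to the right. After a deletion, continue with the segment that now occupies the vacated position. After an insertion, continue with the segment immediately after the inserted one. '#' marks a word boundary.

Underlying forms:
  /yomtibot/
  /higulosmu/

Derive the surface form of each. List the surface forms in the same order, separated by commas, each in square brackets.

[yomsivot], [hihulosmo]

/yomtibot/:
  A Final Vowel Lowering: no change — [yomtibot]
  B Stop Lenition: [yomtibot] → [yomtivot]
  C t-Assibilation: [yomtivot] → [yomsivot]
/higulosmu/:
  A Final Vowel Lowering: [higulosmu] → [higulosmo]
  B Stop Lenition: [higulosmo] → [hihulosmo]
  C t-Assibilation: no change — [hihulosmo]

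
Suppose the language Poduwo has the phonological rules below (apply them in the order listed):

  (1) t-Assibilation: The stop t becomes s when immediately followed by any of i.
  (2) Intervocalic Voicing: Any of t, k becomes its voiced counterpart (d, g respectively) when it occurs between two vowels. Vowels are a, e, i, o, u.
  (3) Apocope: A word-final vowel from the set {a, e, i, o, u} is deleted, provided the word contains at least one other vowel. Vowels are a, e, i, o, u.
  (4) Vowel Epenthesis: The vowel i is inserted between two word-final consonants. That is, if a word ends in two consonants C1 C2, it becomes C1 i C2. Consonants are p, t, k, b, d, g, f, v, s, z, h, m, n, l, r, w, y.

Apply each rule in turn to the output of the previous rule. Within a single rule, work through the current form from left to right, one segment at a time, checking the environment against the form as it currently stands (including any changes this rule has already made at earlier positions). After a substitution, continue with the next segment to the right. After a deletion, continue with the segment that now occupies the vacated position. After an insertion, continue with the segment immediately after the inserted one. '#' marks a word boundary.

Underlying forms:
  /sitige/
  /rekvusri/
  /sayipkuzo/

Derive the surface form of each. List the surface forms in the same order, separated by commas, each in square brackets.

[sisig], [rekvusir], [sayipkuz]

/sitige/:
  (1) t-Assibilation: [sitige] → [sisige]
  (2) Intervocalic Voicing: no change — [sisige]
  (3) Apocope: [sisige] → [sisig]
  (4) Vowel Epenthesis: no change — [sisig]
/rekvusri/:
  (1) t-Assibilation: no change — [rekvusri]
  (2) Intervocalic Voicing: no change — [rekvusri]
  (3) Apocope: [rekvusri] → [rekvusr]
  (4) Vowel Epenthesis: [rekvusr] → [rekvusir]
/sayipkuzo/:
  (1) t-Assibilation: no change — [sayipkuzo]
  (2) Intervocalic Voicing: no change — [sayipkuzo]
  (3) Apocope: [sayipkuzo] → [sayipkuz]
  (4) Vowel Epenthesis: no change — [sayipkuz]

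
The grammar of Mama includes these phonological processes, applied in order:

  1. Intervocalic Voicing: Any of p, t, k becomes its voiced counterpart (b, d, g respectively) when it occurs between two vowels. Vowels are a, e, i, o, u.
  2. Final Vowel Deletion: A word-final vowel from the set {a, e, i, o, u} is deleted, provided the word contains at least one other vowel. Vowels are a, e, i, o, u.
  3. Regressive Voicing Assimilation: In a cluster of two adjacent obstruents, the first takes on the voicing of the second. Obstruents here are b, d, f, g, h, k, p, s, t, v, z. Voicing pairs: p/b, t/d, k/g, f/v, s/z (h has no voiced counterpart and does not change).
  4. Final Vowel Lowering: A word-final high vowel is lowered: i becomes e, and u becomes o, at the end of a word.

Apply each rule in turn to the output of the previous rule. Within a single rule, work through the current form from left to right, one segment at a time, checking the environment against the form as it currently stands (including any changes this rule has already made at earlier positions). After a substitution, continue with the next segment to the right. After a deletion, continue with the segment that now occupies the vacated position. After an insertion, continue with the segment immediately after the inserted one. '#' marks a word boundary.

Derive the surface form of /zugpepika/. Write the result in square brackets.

[zukpebig]

1 Intervocalic Voicing: [zugpepika] → [zugpebiga]
2 Final Vowel Deletion: [zugpebiga] → [zugpebig]
3 Regressive Voicing Assimilation: [zugpebig] → [zukpebig]
4 Final Vowel Lowering: no change — [zukpebig]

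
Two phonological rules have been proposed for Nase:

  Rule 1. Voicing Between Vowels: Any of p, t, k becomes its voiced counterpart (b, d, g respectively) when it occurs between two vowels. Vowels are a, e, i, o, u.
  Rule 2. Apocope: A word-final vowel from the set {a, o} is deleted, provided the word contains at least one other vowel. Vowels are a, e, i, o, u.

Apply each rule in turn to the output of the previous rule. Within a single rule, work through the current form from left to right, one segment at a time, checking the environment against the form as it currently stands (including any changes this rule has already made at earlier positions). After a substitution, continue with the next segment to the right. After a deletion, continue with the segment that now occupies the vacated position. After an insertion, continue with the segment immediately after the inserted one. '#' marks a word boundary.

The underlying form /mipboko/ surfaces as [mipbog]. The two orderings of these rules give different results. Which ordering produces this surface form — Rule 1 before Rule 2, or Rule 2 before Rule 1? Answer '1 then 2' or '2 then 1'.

1 then 2

Order 1 then 2:
  1 Voicing Between Vowels: [mipboko] → [mipbogo]
  2 Apocope: [mipbogo] → [mipbog]
  result: [mipbog]
Order 2 then 1:
  2 Apocope: [mipboko] → [mipbok]
  1 Voicing Between Vowels: no change — [mipbok]
  result: [mipbok]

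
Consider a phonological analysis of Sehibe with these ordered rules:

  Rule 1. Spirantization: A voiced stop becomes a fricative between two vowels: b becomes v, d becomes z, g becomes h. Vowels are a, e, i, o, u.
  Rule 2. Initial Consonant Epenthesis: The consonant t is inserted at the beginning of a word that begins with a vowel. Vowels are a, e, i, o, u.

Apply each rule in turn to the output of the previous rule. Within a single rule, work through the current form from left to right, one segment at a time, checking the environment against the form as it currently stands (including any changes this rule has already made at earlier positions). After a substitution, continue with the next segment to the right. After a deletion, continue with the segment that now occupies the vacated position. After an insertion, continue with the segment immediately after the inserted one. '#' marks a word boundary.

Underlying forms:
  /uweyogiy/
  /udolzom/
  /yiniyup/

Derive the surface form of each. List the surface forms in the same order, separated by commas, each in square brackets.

/uweyogiy/:
  Rule 1 Spirantization: [uweyogiy] → [uweyohiy]
  Rule 2 Initial Consonant Epenthesis: [uweyohiy] → [tuweyohiy]
/udolzom/:
  Rule 1 Spirantization: [udolzom] → [uzolzom]
  Rule 2 Initial Consonant Epenthesis: [uzolzom] → [tuzolzom]
/yiniyup/:
  Rule 1 Spirantization: no change — [yiniyup]
  Rule 2 Initial Consonant Epenthesis: no change — [yiniyup]

[tuweyohiy], [tuzolzom], [yiniyup]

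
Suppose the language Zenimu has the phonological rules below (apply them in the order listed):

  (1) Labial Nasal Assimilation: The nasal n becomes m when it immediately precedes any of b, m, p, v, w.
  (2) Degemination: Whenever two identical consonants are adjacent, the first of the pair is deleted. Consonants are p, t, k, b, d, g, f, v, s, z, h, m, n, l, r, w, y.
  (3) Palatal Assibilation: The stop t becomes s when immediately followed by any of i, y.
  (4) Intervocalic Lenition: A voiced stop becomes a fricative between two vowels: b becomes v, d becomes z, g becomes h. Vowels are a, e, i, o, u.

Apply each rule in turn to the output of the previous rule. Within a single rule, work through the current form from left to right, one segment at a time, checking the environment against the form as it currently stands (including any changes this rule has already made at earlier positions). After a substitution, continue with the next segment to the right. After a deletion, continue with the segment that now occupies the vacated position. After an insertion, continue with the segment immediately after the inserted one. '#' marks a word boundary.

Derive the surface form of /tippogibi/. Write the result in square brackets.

[sipohivi]

(1) Labial Nasal Assimilation: no change — [tippogibi]
(2) Degemination: [tippogibi] → [tipogibi]
(3) Palatal Assibilation: [tipogibi] → [sipogibi]
(4) Intervocalic Lenition: [sipogibi] → [sipohivi]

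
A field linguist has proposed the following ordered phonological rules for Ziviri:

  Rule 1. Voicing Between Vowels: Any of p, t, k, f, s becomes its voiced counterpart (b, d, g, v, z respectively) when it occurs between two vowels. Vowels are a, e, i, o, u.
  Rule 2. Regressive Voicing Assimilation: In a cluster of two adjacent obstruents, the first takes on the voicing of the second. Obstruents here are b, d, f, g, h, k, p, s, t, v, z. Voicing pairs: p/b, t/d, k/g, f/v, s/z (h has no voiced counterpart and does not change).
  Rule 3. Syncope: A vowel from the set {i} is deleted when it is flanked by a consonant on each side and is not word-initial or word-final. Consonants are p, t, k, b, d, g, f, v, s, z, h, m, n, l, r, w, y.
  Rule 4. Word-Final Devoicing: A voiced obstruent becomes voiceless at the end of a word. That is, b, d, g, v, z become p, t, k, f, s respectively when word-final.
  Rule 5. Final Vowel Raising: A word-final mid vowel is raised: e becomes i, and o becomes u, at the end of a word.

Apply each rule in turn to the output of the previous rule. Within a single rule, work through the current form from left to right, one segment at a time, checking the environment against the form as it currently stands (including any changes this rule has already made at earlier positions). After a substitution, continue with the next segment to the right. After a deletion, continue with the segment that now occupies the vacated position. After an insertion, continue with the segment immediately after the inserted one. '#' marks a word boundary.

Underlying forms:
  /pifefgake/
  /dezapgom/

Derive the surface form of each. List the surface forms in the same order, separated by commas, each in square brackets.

[pvevgagi], [dezabgom]

/pifefgake/:
  Rule 1 Voicing Between Vowels: [pifefgake] → [pivefgage]
  Rule 2 Regressive Voicing Assimilation: [pivefgage] → [pivevgage]
  Rule 3 Syncope: [pivevgage] → [pvevgage]
  Rule 4 Word-Final Devoicing: no change — [pvevgage]
  Rule 5 Final Vowel Raising: [pvevgage] → [pvevgagi]
/dezapgom/:
  Rule 1 Voicing Between Vowels: no change — [dezapgom]
  Rule 2 Regressive Voicing Assimilation: [dezapgom] → [dezabgom]
  Rule 3 Syncope: no change — [dezabgom]
  Rule 4 Word-Final Devoicing: no change — [dezabgom]
  Rule 5 Final Vowel Raising: no change — [dezabgom]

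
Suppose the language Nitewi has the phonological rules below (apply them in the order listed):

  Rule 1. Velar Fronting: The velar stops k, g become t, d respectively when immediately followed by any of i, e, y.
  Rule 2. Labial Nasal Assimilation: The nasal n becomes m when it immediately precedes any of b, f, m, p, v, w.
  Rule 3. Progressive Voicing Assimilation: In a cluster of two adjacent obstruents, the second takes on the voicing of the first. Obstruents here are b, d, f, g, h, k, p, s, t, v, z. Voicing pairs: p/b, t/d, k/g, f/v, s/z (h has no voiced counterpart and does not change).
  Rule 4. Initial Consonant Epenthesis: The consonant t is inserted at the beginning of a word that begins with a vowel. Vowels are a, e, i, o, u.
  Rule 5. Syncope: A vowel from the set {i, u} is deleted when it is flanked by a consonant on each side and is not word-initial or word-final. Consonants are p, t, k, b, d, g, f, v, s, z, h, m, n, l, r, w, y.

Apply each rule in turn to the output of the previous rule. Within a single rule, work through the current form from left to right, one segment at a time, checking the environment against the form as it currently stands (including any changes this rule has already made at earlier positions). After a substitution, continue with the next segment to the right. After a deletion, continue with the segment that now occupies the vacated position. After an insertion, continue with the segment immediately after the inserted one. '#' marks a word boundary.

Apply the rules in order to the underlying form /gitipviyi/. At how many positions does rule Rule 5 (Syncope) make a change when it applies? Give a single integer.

Rule 1 Velar Fronting: [gitipviyi] → [ditipviyi]
Rule 2 Labial Nasal Assimilation: no change — [ditipviyi]
Rule 3 Progressive Voicing Assimilation: [ditipviyi] → [ditipfiyi]
Rule 4 Initial Consonant Epenthesis: no change — [ditipfiyi]
Rule 5 Syncope: [ditipfiyi] → [dtpfyi]
Rule Rule 5 changed 3 position(s).

3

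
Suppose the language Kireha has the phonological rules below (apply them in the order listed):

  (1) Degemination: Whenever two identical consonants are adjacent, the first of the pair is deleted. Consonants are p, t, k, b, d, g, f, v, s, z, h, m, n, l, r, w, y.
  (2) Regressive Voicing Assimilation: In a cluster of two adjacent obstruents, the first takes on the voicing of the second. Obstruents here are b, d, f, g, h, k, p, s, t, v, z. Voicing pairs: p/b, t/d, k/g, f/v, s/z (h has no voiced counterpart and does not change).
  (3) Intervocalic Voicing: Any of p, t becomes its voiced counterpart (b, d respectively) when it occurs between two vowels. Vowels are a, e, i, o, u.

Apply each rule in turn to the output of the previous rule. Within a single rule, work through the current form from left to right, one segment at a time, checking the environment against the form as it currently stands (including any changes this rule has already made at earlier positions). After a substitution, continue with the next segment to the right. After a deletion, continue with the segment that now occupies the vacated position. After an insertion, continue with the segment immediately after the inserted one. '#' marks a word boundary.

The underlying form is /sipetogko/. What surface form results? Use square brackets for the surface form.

(1) Degemination: no change — [sipetogko]
(2) Regressive Voicing Assimilation: [sipetogko] → [sipetokko]
(3) Intervocalic Voicing: [sipetokko] → [sibedokko]

[sibedokko]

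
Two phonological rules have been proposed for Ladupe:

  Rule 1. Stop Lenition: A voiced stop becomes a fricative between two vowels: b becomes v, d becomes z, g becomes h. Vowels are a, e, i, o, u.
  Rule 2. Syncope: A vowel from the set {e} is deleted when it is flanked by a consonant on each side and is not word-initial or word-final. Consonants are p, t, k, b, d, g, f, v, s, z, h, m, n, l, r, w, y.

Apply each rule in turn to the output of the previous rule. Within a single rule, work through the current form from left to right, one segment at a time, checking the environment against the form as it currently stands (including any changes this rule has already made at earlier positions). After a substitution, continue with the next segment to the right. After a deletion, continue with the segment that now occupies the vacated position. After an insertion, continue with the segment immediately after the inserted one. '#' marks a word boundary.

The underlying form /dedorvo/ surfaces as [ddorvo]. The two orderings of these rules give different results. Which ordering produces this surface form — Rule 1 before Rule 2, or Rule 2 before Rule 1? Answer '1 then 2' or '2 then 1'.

Order 1 then 2:
  1 Stop Lenition: [dedorvo] → [dezorvo]
  2 Syncope: [dezorvo] → [dzorvo]
  result: [dzorvo]
Order 2 then 1:
  2 Syncope: [dedorvo] → [ddorvo]
  1 Stop Lenition: no change — [ddorvo]
  result: [ddorvo]

2 then 1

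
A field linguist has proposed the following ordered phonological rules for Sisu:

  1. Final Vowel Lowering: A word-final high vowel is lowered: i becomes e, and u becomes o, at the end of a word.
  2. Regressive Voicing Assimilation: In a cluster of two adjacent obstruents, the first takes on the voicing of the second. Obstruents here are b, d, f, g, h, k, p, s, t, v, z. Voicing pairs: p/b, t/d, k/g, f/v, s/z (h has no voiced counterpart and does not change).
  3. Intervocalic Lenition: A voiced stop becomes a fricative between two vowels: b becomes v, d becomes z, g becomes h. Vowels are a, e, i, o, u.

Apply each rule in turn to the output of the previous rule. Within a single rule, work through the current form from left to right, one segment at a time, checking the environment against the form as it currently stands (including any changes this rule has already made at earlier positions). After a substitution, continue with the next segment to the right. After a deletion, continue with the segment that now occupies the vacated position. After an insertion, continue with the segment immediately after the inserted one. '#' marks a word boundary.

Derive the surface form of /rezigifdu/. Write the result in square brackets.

1 Final Vowel Lowering: [rezigifdu] → [rezigifdo]
2 Regressive Voicing Assimilation: [rezigifdo] → [rezigivdo]
3 Intervocalic Lenition: [rezigivdo] → [rezihivdo]

[rezihivdo]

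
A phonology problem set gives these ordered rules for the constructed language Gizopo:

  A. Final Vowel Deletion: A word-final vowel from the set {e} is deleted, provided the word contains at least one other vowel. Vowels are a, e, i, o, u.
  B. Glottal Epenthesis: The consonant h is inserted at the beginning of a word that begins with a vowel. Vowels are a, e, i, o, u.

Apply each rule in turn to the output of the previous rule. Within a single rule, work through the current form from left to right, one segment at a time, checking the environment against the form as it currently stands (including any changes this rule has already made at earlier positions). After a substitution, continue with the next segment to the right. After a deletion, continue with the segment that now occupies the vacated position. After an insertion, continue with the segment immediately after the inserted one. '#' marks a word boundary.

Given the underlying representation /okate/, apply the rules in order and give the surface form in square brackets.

[hokat]

A Final Vowel Deletion: [okate] → [okat]
B Glottal Epenthesis: [okat] → [hokat]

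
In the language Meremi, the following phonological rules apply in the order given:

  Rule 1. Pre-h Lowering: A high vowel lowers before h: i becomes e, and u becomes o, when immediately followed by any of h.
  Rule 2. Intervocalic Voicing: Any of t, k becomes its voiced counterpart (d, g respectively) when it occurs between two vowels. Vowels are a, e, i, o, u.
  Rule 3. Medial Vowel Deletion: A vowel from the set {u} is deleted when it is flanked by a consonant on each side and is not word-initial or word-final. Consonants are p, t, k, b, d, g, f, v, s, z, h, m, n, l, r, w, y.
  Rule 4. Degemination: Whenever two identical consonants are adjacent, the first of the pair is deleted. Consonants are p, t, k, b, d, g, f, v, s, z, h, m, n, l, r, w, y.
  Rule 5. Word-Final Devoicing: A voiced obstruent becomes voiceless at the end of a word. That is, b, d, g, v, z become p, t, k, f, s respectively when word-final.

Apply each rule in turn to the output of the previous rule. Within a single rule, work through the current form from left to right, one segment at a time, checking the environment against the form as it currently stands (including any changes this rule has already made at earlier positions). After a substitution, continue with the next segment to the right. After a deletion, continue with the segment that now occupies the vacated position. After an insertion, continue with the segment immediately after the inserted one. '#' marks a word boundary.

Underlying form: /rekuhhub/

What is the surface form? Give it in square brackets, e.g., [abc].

Rule 1 Pre-h Lowering: [rekuhhub] → [rekohhub]
Rule 2 Intervocalic Voicing: [rekohhub] → [regohhub]
Rule 3 Medial Vowel Deletion: [regohhub] → [regohhb]
Rule 4 Degemination: [regohhb] → [regohb]
Rule 5 Word-Final Devoicing: [regohb] → [regohp]

[regohp]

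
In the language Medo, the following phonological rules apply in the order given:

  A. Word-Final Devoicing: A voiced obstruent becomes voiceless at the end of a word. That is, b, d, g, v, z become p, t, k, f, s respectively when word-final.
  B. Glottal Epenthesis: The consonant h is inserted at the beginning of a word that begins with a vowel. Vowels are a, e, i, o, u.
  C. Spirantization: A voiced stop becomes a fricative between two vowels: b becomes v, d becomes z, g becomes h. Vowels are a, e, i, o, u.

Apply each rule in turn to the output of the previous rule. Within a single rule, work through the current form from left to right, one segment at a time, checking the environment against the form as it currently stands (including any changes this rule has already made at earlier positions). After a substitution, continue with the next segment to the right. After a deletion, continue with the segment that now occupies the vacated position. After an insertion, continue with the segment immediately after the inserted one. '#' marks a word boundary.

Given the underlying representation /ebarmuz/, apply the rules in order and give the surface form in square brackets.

A Word-Final Devoicing: [ebarmuz] → [ebarmus]
B Glottal Epenthesis: [ebarmus] → [hebarmus]
C Spirantization: [hebarmus] → [hevarmus]

[hevarmus]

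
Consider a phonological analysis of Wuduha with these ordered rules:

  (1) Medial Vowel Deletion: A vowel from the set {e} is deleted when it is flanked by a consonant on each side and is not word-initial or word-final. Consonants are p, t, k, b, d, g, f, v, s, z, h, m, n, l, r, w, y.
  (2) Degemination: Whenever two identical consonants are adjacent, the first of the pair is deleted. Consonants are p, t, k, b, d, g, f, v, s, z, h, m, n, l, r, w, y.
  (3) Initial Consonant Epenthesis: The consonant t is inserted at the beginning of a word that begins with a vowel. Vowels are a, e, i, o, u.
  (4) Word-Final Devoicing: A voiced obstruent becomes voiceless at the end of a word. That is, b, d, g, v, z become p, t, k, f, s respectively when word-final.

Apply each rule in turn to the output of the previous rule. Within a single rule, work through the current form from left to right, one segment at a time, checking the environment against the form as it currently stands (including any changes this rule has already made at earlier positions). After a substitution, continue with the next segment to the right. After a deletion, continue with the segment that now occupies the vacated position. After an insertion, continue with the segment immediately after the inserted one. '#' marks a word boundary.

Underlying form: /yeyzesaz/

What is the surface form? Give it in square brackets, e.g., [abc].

(1) Medial Vowel Deletion: [yeyzesaz] → [yyzsaz]
(2) Degemination: [yyzsaz] → [yzsaz]
(3) Initial Consonant Epenthesis: no change — [yzsaz]
(4) Word-Final Devoicing: [yzsaz] → [yzsas]

[yzsas]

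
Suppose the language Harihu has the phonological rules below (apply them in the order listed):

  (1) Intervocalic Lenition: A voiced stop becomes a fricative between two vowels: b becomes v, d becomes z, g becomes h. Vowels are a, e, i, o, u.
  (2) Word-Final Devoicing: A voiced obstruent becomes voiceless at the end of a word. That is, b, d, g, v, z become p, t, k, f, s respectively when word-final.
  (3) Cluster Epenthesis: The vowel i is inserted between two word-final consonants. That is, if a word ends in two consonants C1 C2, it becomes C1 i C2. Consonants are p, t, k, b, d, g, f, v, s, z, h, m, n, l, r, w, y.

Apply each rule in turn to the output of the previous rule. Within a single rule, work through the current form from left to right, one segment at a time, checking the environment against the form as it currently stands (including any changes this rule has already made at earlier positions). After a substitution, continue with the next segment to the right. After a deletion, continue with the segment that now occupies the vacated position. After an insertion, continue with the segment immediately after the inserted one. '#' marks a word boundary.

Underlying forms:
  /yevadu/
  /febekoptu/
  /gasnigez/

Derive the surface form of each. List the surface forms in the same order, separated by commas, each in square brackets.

[yevazu], [fevekoptu], [gasnihes]

/yevadu/:
  (1) Intervocalic Lenition: [yevadu] → [yevazu]
  (2) Word-Final Devoicing: no change — [yevazu]
  (3) Cluster Epenthesis: no change — [yevazu]
/febekoptu/:
  (1) Intervocalic Lenition: [febekoptu] → [fevekoptu]
  (2) Word-Final Devoicing: no change — [fevekoptu]
  (3) Cluster Epenthesis: no change — [fevekoptu]
/gasnigez/:
  (1) Intervocalic Lenition: [gasnigez] → [gasnihez]
  (2) Word-Final Devoicing: [gasnihez] → [gasnihes]
  (3) Cluster Epenthesis: no change — [gasnihes]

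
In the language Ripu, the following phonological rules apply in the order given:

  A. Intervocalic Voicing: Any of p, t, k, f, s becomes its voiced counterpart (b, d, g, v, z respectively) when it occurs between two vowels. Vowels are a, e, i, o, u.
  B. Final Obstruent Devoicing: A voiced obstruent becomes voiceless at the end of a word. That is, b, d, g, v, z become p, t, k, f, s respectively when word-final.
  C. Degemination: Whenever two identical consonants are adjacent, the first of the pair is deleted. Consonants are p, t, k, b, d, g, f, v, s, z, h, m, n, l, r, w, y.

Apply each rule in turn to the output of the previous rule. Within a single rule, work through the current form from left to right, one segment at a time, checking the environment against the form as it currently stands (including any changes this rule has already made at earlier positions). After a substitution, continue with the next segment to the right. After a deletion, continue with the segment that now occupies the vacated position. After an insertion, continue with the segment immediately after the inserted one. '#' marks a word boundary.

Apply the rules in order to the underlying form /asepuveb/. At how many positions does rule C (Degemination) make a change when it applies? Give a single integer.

0

A Intervocalic Voicing: [asepuveb] → [azebuveb]
B Final Obstruent Devoicing: [azebuveb] → [azebuvep]
C Degemination: no change — [azebuvep]
Rule C changed 0 position(s).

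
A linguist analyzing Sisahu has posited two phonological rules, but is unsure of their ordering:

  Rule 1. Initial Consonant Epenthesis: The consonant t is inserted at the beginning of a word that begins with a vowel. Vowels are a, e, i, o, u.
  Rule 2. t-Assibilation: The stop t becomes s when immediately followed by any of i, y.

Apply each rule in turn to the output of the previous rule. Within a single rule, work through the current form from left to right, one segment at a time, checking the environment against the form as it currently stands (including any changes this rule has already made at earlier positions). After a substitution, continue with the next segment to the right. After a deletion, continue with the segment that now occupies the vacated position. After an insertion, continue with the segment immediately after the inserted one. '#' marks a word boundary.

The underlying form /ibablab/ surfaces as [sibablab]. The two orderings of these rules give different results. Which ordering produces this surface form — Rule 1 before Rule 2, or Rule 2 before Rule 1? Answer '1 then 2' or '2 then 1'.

1 then 2

Order 1 then 2:
  1 Initial Consonant Epenthesis: [ibablab] → [tibablab]
  2 t-Assibilation: [tibablab] → [sibablab]
  result: [sibablab]
Order 2 then 1:
  2 t-Assibilation: no change — [ibablab]
  1 Initial Consonant Epenthesis: [ibablab] → [tibablab]
  result: [tibablab]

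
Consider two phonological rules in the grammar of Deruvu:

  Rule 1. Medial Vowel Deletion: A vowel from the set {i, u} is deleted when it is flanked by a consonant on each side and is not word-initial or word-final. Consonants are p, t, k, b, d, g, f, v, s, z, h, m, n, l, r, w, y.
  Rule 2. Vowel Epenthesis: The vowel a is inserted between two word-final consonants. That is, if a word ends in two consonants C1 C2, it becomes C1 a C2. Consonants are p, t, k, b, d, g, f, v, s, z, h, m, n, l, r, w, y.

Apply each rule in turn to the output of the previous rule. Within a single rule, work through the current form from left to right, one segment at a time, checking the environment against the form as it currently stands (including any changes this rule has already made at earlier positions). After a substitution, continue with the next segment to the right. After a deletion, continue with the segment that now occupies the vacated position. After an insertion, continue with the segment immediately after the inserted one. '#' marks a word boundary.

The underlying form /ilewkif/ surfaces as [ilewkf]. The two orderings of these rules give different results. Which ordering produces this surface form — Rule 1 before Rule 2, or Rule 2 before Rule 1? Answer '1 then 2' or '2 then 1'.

2 then 1

Order 1 then 2:
  1 Medial Vowel Deletion: [ilewkif] → [ilewkf]
  2 Vowel Epenthesis: [ilewkf] → [ilewkaf]
  result: [ilewkaf]
Order 2 then 1:
  2 Vowel Epenthesis: no change — [ilewkif]
  1 Medial Vowel Deletion: [ilewkif] → [ilewkf]
  result: [ilewkf]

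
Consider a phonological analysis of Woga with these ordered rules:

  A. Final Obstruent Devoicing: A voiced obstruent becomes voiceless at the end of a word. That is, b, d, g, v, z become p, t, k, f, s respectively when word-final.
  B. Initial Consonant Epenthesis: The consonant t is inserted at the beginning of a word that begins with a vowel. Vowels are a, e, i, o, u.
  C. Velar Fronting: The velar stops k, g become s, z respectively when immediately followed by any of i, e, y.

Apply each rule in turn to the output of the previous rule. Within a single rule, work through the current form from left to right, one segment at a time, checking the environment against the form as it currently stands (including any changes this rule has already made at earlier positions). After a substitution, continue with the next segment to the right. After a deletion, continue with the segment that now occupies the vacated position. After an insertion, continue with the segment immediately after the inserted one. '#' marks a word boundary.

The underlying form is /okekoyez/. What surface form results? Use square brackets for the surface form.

A Final Obstruent Devoicing: [okekoyez] → [okekoyes]
B Initial Consonant Epenthesis: [okekoyes] → [tokekoyes]
C Velar Fronting: [tokekoyes] → [tosekoyes]

[tosekoyes]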